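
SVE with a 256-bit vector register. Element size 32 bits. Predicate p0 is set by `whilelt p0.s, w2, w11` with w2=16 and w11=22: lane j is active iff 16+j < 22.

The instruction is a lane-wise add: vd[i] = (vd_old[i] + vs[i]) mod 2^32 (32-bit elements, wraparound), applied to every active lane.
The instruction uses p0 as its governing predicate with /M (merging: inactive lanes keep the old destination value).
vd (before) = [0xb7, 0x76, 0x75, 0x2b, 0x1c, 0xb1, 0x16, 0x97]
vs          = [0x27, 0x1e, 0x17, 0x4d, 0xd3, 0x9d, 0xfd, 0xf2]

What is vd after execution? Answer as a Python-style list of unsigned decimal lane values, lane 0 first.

vd = [222, 148, 140, 120, 239, 334, 22, 151]

lane count: 256 div 32 = 8
active while 16+j < 22, i.e. j ∈ [0,6) capped at 8 ⇒ 6
vd[0] add(0xb7,0x27) -> 0xde
vd[1] add(0x76,0x1e) -> 0x94
vd[2] add(0x75,0x17) -> 0x8c
vd[3] add(0x2b,0x4d) -> 0x78
vd[4] add(0x1c,0xd3) -> 0xef
vd[5] add(0xb1,0x9d) -> 0x14e
vd[6] tail/keep -> 0x16
vd[7] tail/keep -> 0x97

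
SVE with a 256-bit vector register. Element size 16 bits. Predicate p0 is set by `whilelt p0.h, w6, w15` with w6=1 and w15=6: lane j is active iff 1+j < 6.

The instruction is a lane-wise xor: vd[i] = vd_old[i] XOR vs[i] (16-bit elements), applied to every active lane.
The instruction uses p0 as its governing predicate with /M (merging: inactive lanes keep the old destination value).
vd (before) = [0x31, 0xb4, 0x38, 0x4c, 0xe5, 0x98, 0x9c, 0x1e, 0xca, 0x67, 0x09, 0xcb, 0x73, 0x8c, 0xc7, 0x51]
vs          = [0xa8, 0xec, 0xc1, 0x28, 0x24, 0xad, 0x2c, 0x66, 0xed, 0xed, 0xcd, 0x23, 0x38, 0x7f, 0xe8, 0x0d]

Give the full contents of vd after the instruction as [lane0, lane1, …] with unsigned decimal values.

register lanes = 256/16 = 16
whilelt: lane j active iff 1+j < 6 → j < 5 → 5 active
vd[0] xor(0x31,0xa8) -> 0x99
vd[1] xor(0xb4,0xec) -> 0x58
vd[2] xor(0x38,0xc1) -> 0xf9
vd[3] xor(0x4c,0x28) -> 0x64
vd[4] xor(0xe5,0x24) -> 0xc1
vd[5] tail/keep -> 0x98
vd[6] tail/keep -> 0x9c
vd[7] tail/keep -> 0x1e
vd[8] tail/keep -> 0xca
vd[9] tail/keep -> 0x67
vd[10] tail/keep -> 0x09
vd[11] tail/keep -> 0xcb
vd[12] tail/keep -> 0x73
vd[13] tail/keep -> 0x8c
vd[14] tail/keep -> 0xc7
vd[15] tail/keep -> 0x51

vd = [153, 88, 249, 100, 193, 152, 156, 30, 202, 103, 9, 203, 115, 140, 199, 81]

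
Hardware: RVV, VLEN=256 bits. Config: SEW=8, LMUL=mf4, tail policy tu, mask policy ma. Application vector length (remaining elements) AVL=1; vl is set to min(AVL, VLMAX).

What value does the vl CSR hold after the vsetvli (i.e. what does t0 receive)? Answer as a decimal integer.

VLMAX = VLEN×LMUL/SEW = 256×1/4/8 = 8
vl ← min(1, 8) = 1

vl = 1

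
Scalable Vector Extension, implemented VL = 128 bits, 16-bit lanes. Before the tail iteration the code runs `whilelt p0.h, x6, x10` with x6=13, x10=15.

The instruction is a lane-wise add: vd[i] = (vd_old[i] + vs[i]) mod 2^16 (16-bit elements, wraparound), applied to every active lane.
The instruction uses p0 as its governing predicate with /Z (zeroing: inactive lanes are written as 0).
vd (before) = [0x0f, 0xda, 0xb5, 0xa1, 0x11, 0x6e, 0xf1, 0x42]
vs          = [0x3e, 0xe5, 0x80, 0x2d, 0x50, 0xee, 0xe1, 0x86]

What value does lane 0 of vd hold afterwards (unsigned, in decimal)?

register lanes = 128/16 = 8
whilelt: lane j active iff 13+j < 15 → j < 2 → 2 active
vd[0] add(0x0f,0x3e) -> 0x4d
vd[1] add(0xda,0xe5) -> 0x1bf
vd[2] tail/zero -> 0x00
vd[3] tail/zero -> 0x00
vd[4] tail/zero -> 0x00
vd[5] tail/zero -> 0x00
vd[6] tail/zero -> 0x00
vd[7] tail/zero -> 0x00

vd[0] = 77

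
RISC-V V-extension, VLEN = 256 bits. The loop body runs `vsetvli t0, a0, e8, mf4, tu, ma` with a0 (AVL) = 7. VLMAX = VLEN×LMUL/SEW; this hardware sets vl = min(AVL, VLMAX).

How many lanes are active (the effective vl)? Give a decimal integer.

vl = 7

VLMAX = VLEN×LMUL/SEW = 256×1/4/8 = 8
vl ← min(7, 8) = 7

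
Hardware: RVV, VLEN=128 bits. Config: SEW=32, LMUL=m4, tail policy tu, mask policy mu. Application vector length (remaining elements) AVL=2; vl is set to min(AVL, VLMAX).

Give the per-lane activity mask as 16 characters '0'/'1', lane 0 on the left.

lanes per group: 128·4/32 = 16
AVL=2 ≤ VLMAX=16, so vl = 2
bits (lane 0 leftmost): 1100000000000000

predicate = 1100000000000000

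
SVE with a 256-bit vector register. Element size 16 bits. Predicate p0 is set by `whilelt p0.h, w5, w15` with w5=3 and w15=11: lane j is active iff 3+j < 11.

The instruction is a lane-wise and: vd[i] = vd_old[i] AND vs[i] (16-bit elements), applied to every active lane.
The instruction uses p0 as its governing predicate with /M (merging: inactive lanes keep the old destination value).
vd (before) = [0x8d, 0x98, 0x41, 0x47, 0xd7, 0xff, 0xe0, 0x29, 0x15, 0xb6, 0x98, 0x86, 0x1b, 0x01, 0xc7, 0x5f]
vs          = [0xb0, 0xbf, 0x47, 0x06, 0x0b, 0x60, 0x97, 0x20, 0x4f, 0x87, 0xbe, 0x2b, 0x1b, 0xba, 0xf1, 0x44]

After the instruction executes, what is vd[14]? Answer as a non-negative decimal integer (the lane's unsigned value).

256-bit reg / 16-bit elem → 16 lanes
p0[j] = (3+j < 11); true for j=0..7 → 8 lanes set
lane  0: and(0x8d,0xb0) ⇒ 0x80
lane  1: and(0x98,0xbf) ⇒ 0x98
lane  2: and(0x41,0x47) ⇒ 0x41
lane  3: and(0x47,0x06) ⇒ 0x06
lane  4: and(0xd7,0x0b) ⇒ 0x03
lane  5: and(0xff,0x60) ⇒ 0x60
lane  6: and(0xe0,0x97) ⇒ 0x80
lane  7: and(0x29,0x20) ⇒ 0x20
lane  8: tail/keep ⇒ 0x15
lane  9: tail/keep ⇒ 0xb6
lane 10: tail/keep ⇒ 0x98
lane 11: tail/keep ⇒ 0x86
lane 12: tail/keep ⇒ 0x1b
lane 13: tail/keep ⇒ 0x01
lane 14: tail/keep ⇒ 0xc7
lane 15: tail/keep ⇒ 0x5f

vd[14] = 199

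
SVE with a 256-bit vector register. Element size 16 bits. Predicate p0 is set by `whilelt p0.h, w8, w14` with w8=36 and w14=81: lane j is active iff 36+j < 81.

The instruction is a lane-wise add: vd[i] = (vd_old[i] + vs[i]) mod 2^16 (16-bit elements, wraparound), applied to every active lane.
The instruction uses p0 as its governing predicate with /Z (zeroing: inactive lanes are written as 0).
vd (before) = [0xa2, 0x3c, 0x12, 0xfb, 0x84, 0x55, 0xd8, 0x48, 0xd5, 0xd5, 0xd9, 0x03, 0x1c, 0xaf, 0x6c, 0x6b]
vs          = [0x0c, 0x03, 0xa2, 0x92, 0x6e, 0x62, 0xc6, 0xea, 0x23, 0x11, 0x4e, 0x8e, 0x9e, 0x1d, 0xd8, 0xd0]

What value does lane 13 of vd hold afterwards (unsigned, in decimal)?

register lanes = 256/16 = 16
active while 36+j < 81, i.e. j ∈ [0,45) capped at 16 ⇒ 16
vd[0] add(0xa2,0x0c) -> 0xae
vd[1] add(0x3c,0x03) -> 0x3f
vd[2] add(0x12,0xa2) -> 0xb4
vd[3] add(0xfb,0x92) -> 0x18d
vd[4] add(0x84,0x6e) -> 0xf2
vd[5] add(0x55,0x62) -> 0xb7
vd[6] add(0xd8,0xc6) -> 0x19e
vd[7] add(0x48,0xea) -> 0x132
vd[8] add(0xd5,0x23) -> 0xf8
vd[9] add(0xd5,0x11) -> 0xe6
vd[10] add(0xd9,0x4e) -> 0x127
vd[11] add(0x03,0x8e) -> 0x91
vd[12] add(0x1c,0x9e) -> 0xba
vd[13] add(0xaf,0x1d) -> 0xcc
vd[14] add(0x6c,0xd8) -> 0x144
vd[15] add(0x6b,0xd0) -> 0x13b

vd[13] = 204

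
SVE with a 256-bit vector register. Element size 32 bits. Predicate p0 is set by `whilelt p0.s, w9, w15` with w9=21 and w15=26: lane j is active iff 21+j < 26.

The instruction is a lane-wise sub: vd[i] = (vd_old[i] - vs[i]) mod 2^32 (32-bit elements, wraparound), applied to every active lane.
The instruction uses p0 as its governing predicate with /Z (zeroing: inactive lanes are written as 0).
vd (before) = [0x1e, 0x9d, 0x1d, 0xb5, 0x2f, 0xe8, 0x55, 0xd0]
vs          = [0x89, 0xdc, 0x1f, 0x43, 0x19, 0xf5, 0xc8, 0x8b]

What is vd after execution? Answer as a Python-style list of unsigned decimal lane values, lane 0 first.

vd = [4294967189, 4294967233, 4294967294, 114, 22, 0, 0, 0]

lane count: 256 div 32 = 8
whilelt: lane j active iff 21+j < 26 → j < 5 → 5 active
[0] sub(0x1e,0x89) = 0xffffff95
[1] sub(0x9d,0xdc) = 0xffffffc1
[2] sub(0x1d,0x1f) = 0xfffffffe
[3] sub(0xb5,0x43) = 0x72
[4] sub(0x2f,0x19) = 0x16
[5] tail/zero = 0x00
[6] tail/zero = 0x00
[7] tail/zero = 0x00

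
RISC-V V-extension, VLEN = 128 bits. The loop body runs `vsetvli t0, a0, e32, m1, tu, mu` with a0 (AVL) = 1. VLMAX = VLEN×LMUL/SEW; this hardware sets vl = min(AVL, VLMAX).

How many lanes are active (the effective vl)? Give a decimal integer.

vl = 1

lanes per group: 128·1/32 = 4
vl ← min(1, 4) = 1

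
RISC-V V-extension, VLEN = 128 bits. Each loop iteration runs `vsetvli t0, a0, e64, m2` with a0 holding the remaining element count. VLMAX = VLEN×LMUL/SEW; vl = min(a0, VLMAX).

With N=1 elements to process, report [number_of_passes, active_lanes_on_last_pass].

[iterations, last_vl] = [1, 1]

lanes per group: 128·2/64 = 4
1 elements at 4/iter → 1 passes, remainder 1 on the last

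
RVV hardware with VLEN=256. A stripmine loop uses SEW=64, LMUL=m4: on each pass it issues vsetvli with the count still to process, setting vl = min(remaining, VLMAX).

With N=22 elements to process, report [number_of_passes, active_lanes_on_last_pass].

[iterations, last_vl] = [2, 6]

lanes per group: 256·4/64 = 16
iterations = ceil(22/16) = 2; final-pass vl = 6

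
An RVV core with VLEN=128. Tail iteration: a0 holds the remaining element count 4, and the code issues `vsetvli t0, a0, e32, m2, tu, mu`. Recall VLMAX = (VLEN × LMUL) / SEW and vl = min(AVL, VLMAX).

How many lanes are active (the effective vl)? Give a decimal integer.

VLMAX = VLEN×LMUL/SEW = 128×2/32 = 8
AVL=4 ≤ VLMAX=8, so vl = 4

vl = 4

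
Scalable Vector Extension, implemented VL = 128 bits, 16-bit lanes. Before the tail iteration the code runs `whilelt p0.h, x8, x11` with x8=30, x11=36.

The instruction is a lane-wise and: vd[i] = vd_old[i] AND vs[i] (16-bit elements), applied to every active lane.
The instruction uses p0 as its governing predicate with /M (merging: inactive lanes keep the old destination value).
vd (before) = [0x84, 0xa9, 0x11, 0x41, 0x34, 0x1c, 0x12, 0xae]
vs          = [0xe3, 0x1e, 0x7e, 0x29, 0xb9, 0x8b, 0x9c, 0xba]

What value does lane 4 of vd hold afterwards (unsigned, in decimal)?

128-bit reg / 16-bit elem → 8 lanes
active while 30+j < 36, i.e. j ∈ [0,6) capped at 8 ⇒ 6
vd[0] and(0x84,0xe3) -> 0x80
vd[1] and(0xa9,0x1e) -> 0x08
vd[2] and(0x11,0x7e) -> 0x10
vd[3] and(0x41,0x29) -> 0x01
vd[4] and(0x34,0xb9) -> 0x30
vd[5] and(0x1c,0x8b) -> 0x08
vd[6] tail/keep -> 0x12
vd[7] tail/keep -> 0xae

vd[4] = 48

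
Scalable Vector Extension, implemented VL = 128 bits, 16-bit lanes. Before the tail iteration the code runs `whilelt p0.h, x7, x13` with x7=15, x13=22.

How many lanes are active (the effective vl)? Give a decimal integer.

lane count: 128 div 16 = 8
p0[j] = (15+j < 22); true for j=0..6 → 7 lanes set

vl = 7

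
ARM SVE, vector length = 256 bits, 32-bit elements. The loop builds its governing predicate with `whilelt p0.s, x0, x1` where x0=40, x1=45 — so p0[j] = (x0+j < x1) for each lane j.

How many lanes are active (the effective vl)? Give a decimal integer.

vl = 5

register lanes = 256/32 = 8
active while 40+j < 45, i.e. j ∈ [0,5) capped at 8 ⇒ 5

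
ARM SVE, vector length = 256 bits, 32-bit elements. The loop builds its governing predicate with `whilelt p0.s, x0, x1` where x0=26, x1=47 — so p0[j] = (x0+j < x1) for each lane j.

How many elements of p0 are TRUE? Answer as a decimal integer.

register lanes = 256/32 = 8
whilelt: lane j active iff 26+j < 47 → j < 21 → 8 active

vl = 8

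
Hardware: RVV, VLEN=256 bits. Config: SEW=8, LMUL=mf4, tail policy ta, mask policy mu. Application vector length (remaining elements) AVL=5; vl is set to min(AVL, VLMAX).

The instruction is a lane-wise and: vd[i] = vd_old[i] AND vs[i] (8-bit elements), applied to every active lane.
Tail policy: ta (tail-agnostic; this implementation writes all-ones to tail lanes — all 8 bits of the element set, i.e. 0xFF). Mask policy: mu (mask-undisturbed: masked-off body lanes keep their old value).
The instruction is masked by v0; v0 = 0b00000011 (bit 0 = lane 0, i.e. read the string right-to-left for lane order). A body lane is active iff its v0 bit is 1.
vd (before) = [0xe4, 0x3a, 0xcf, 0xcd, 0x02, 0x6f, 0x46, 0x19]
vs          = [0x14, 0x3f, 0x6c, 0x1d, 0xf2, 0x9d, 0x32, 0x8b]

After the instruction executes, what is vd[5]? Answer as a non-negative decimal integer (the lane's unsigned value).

vd[5] = 255

lanes per group: 256·1/4/8 = 8
AVL=5 ≤ VLMAX=8, so vl = 5
lane  0: and(0xe4,0x14) ⇒ 0x04
lane  1: and(0x3a,0x3f) ⇒ 0x3a
lane  2: mask-off/keep ⇒ 0xcf
lane  3: mask-off/keep ⇒ 0xcd
lane  4: mask-off/keep ⇒ 0x02
lane  5: tail/ones ⇒ 0xff
lane  6: tail/ones ⇒ 0xff
lane  7: tail/ones ⇒ 0xff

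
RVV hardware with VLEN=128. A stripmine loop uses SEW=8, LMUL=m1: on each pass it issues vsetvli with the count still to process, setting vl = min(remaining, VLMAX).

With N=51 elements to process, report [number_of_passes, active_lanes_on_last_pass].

[iterations, last_vl] = [4, 3]

VLMAX = VLEN×LMUL/SEW = 128×1/8 = 16
N=51: ⌈51/16⌉ = 4 iters; last vl = 51 − 3×16 = 3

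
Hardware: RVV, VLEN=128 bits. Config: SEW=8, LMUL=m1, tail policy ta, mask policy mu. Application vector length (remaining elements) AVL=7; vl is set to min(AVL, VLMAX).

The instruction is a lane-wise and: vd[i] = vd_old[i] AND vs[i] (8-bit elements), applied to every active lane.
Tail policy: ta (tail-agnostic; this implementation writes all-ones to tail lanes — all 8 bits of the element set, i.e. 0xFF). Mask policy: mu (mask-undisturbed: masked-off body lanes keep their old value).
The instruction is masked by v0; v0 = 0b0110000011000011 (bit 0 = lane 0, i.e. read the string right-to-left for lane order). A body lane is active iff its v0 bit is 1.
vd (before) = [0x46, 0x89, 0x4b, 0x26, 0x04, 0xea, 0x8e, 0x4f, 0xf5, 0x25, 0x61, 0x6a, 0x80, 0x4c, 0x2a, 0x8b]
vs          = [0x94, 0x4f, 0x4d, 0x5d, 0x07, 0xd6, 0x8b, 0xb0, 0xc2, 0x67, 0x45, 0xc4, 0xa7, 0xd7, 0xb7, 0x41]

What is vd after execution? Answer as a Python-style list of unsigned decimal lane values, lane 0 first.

vd = [4, 9, 75, 38, 4, 234, 138, 255, 255, 255, 255, 255, 255, 255, 255, 255]

lanes per group: 128·1/8 = 16
AVL=7 ≤ VLMAX=16, so vl = 7
[0] and(0x46,0x94) = 0x04
[1] and(0x89,0x4f) = 0x09
[2] mask-off/keep = 0x4b
[3] mask-off/keep = 0x26
[4] mask-off/keep = 0x04
[5] mask-off/keep = 0xea
[6] and(0x8e,0x8b) = 0x8a
[7] tail/ones = 0xff
[8] tail/ones = 0xff
[9] tail/ones = 0xff
[10] tail/ones = 0xff
[11] tail/ones = 0xff
[12] tail/ones = 0xff
[13] tail/ones = 0xff
[14] tail/ones = 0xff
[15] tail/ones = 0xff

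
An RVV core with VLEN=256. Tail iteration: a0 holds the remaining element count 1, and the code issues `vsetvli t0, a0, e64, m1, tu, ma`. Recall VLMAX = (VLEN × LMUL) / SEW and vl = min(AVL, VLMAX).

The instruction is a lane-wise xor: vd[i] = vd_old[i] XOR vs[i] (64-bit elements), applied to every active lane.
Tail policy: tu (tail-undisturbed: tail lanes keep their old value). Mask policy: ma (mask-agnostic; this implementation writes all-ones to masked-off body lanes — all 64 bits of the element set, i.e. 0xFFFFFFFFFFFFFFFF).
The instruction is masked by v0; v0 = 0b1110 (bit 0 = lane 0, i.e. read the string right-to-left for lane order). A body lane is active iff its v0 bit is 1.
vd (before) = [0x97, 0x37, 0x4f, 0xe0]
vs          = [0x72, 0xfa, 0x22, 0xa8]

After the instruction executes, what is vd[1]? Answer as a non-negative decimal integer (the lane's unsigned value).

VLMAX = VLEN×LMUL/SEW = 256×1/64 = 4
vl = min(AVL, VLMAX) = min(1, 4) = 1
lane  0: mask-off/ones ⇒ 0xffffffffffffffff
lane  1: tail/keep ⇒ 0x37
lane  2: tail/keep ⇒ 0x4f
lane  3: tail/keep ⇒ 0xe0

vd[1] = 55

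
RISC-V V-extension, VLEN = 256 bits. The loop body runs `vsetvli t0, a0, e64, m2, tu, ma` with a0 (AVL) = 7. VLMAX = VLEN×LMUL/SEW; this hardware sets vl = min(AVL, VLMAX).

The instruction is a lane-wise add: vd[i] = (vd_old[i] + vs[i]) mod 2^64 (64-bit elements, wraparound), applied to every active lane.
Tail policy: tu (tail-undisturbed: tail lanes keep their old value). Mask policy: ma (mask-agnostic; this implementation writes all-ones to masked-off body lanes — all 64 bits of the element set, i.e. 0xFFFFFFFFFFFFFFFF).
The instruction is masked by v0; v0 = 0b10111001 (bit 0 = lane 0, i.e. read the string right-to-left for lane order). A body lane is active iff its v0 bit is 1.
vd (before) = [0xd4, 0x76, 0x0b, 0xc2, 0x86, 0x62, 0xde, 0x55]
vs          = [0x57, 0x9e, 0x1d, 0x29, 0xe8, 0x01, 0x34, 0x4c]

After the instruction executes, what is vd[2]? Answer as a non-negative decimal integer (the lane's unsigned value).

VLMAX = (256 × 2) / 64 = 8 lanes
vl ← min(7, 8) = 7
lane  0: add(0xd4,0x57) ⇒ 0x12b
lane  1: mask-off/ones ⇒ 0xffffffffffffffff
lane  2: mask-off/ones ⇒ 0xffffffffffffffff
lane  3: add(0xc2,0x29) ⇒ 0xeb
lane  4: add(0x86,0xe8) ⇒ 0x16e
lane  5: add(0x62,0x01) ⇒ 0x63
lane  6: mask-off/ones ⇒ 0xffffffffffffffff
lane  7: tail/keep ⇒ 0x55

vd[2] = 18446744073709551615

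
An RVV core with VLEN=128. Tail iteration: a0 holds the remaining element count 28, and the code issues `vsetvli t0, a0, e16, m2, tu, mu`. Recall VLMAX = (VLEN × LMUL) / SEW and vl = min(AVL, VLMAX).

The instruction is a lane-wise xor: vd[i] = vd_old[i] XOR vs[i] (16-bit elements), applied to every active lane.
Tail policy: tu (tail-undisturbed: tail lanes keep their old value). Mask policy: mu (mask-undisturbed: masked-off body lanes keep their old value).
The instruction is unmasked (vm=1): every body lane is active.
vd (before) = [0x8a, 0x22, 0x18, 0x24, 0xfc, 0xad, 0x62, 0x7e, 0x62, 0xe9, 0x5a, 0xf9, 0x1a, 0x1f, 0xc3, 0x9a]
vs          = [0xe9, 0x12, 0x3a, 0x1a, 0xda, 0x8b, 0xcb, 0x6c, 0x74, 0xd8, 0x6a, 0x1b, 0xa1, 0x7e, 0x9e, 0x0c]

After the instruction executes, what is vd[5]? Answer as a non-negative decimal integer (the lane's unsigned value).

VLMAX = VLEN×LMUL/SEW = 128×2/16 = 16
AVL=28 > VLMAX=16, so vl = 16
  i=0: xor(0x8a,0xe9) → 99
  i=1: xor(0x22,0x12) → 48
  i=2: xor(0x18,0x3a) → 34
  i=3: xor(0x24,0x1a) → 62
  i=4: xor(0xfc,0xda) → 38
  i=5: xor(0xad,0x8b) → 38
  i=6: xor(0x62,0xcb) → 169
  i=7: xor(0x7e,0x6c) → 18
  i=8: xor(0x62,0x74) → 22
  i=9: xor(0xe9,0xd8) → 49
  i=10: xor(0x5a,0x6a) → 48
  i=11: xor(0xf9,0x1b) → 226
  i=12: xor(0x1a,0xa1) → 187
  i=13: xor(0x1f,0x7e) → 97
  i=14: xor(0xc3,0x9e) → 93
  i=15: xor(0x9a,0x0c) → 150

vd[5] = 38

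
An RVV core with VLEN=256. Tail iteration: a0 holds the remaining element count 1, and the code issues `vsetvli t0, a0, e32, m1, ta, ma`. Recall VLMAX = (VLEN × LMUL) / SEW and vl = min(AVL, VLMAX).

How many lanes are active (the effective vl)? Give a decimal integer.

vl = 1

VLMAX = VLEN×LMUL/SEW = 256×1/32 = 8
AVL=1 ≤ VLMAX=8, so vl = 1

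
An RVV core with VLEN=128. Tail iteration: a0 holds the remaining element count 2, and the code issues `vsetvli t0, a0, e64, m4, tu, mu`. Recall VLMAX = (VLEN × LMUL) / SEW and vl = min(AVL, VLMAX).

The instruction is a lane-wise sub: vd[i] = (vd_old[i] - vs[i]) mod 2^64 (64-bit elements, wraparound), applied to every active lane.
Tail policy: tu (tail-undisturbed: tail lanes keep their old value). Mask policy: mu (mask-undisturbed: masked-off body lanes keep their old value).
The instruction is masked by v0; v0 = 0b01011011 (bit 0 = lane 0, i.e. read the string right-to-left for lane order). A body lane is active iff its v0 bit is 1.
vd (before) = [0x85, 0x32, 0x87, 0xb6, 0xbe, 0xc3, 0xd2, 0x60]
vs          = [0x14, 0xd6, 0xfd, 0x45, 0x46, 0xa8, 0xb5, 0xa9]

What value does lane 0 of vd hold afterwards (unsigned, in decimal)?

vd[0] = 113

VLMAX = (128 × 4) / 64 = 8 lanes
vl = min(AVL, VLMAX) = min(2, 8) = 2
[0] sub(0x85,0x14) = 0x71
[1] sub(0x32,0xd6) = 0xffffffffffffff5c
[2] tail/keep = 0x87
[3] tail/keep = 0xb6
[4] tail/keep = 0xbe
[5] tail/keep = 0xc3
[6] tail/keep = 0xd2
[7] tail/keep = 0x60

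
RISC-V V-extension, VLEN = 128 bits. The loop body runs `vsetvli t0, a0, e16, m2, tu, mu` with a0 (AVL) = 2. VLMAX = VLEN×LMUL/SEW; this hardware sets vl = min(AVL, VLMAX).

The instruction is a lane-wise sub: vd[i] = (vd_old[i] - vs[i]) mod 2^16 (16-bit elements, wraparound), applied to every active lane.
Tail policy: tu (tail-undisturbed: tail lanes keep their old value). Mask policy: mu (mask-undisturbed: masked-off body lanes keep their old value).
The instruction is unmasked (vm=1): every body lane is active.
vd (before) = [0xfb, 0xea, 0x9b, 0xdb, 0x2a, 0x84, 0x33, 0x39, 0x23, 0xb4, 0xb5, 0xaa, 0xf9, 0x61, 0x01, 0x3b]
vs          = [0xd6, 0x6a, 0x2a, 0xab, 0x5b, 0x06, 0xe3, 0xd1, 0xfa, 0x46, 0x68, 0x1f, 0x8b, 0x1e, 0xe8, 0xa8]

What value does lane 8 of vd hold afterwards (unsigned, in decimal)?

lanes per group: 128·2/16 = 16
vl ← min(2, 16) = 2
  i=0: sub(0xfb,0xd6) → 37
  i=1: sub(0xea,0x6a) → 128
  i=2: tail/keep → 155
  i=3: tail/keep → 219
  i=4: tail/keep → 42
  i=5: tail/keep → 132
  i=6: tail/keep → 51
  i=7: tail/keep → 57
  i=8: tail/keep → 35
  i=9: tail/keep → 180
  i=10: tail/keep → 181
  i=11: tail/keep → 170
  i=12: tail/keep → 249
  i=13: tail/keep → 97
  i=14: tail/keep → 1
  i=15: tail/keep → 59

vd[8] = 35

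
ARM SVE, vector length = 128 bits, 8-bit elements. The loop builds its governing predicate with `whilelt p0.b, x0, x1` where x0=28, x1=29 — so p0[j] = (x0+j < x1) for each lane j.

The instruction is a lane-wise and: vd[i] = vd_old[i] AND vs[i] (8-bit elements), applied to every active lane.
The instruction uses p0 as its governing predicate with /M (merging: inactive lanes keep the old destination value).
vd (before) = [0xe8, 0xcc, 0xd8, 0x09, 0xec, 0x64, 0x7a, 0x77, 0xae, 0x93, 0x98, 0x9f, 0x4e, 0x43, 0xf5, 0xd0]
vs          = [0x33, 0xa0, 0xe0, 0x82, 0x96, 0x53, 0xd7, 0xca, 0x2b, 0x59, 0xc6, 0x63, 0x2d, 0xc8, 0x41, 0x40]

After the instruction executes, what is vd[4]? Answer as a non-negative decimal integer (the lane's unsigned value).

lane count: 128 div 8 = 16
active while 28+j < 29, i.e. j ∈ [0,1) capped at 16 ⇒ 1
  i=0: and(0xe8,0x33) → 32
  i=1: tail/keep → 204
  i=2: tail/keep → 216
  i=3: tail/keep → 9
  i=4: tail/keep → 236
  i=5: tail/keep → 100
  i=6: tail/keep → 122
  i=7: tail/keep → 119
  i=8: tail/keep → 174
  i=9: tail/keep → 147
  i=10: tail/keep → 152
  i=11: tail/keep → 159
  i=12: tail/keep → 78
  i=13: tail/keep → 67
  i=14: tail/keep → 245
  i=15: tail/keep → 208

vd[4] = 236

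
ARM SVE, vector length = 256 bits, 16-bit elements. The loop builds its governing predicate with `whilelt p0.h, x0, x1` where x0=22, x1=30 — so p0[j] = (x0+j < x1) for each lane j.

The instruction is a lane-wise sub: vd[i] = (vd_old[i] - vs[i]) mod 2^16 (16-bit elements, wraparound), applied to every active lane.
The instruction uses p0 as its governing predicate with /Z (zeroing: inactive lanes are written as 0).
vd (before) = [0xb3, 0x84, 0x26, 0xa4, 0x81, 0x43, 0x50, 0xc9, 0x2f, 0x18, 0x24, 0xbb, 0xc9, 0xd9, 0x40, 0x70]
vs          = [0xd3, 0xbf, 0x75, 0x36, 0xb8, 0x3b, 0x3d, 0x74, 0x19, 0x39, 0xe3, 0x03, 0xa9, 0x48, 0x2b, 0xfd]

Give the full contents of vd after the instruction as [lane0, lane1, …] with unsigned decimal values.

vd = [65504, 65477, 65457, 110, 65481, 8, 19, 85, 0, 0, 0, 0, 0, 0, 0, 0]

register lanes = 256/16 = 16
active while 22+j < 30, i.e. j ∈ [0,8) capped at 16 ⇒ 8
[0] sub(0xb3,0xd3) = 0xffe0
[1] sub(0x84,0xbf) = 0xffc5
[2] sub(0x26,0x75) = 0xffb1
[3] sub(0xa4,0x36) = 0x6e
[4] sub(0x81,0xb8) = 0xffc9
[5] sub(0x43,0x3b) = 0x08
[6] sub(0x50,0x3d) = 0x13
[7] sub(0xc9,0x74) = 0x55
[8] tail/zero = 0x00
[9] tail/zero = 0x00
[10] tail/zero = 0x00
[11] tail/zero = 0x00
[12] tail/zero = 0x00
[13] tail/zero = 0x00
[14] tail/zero = 0x00
[15] tail/zero = 0x00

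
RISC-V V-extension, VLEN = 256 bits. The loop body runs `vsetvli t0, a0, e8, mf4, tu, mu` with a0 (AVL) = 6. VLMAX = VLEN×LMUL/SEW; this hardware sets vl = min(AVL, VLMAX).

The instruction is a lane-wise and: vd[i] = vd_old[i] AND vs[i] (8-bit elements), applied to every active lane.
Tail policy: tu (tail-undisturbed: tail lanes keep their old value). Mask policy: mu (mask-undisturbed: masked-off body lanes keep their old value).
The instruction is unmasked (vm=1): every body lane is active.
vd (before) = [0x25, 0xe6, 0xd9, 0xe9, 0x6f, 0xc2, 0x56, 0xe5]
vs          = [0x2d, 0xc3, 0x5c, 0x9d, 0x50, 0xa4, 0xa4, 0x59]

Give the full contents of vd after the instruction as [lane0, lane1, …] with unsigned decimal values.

vd = [37, 194, 88, 137, 64, 128, 86, 229]

lanes per group: 256·1/4/8 = 8
AVL=6 ≤ VLMAX=8, so vl = 6
  i=0: and(0x25,0x2d) → 37
  i=1: and(0xe6,0xc3) → 194
  i=2: and(0xd9,0x5c) → 88
  i=3: and(0xe9,0x9d) → 137
  i=4: and(0x6f,0x50) → 64
  i=5: and(0xc2,0xa4) → 128
  i=6: tail/keep → 86
  i=7: tail/keep → 229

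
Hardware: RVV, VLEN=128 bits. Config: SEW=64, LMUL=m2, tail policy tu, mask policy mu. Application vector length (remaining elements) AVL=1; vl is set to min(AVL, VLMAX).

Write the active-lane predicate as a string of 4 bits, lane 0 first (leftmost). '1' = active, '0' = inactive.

VLMAX = (128 × 2) / 64 = 4 lanes
vl ← min(1, 4) = 1
bits (lane 0 leftmost): 1000

predicate = 1000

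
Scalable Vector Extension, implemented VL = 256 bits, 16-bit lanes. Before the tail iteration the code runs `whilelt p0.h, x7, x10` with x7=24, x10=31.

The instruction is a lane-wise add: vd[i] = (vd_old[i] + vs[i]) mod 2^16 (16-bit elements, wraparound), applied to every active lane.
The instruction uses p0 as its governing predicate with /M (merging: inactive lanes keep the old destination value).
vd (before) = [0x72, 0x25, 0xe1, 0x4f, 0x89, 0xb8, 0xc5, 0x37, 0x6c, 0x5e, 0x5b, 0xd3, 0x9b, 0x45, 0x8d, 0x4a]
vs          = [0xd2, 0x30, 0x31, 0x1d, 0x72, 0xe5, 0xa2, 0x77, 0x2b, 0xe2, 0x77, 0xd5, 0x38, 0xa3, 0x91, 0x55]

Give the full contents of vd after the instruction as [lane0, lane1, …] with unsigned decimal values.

256-bit reg / 16-bit elem → 16 lanes
p0[j] = (24+j < 31); true for j=0..6 → 7 lanes set
[0] add(0x72,0xd2) = 0x144
[1] add(0x25,0x30) = 0x55
[2] add(0xe1,0x31) = 0x112
[3] add(0x4f,0x1d) = 0x6c
[4] add(0x89,0x72) = 0xfb
[5] add(0xb8,0xe5) = 0x19d
[6] add(0xc5,0xa2) = 0x167
[7] tail/keep = 0x37
[8] tail/keep = 0x6c
[9] tail/keep = 0x5e
[10] tail/keep = 0x5b
[11] tail/keep = 0xd3
[12] tail/keep = 0x9b
[13] tail/keep = 0x45
[14] tail/keep = 0x8d
[15] tail/keep = 0x4a

vd = [324, 85, 274, 108, 251, 413, 359, 55, 108, 94, 91, 211, 155, 69, 141, 74]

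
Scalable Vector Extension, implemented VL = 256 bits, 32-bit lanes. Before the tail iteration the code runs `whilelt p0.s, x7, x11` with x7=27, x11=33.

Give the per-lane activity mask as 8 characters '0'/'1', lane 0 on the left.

predicate = 11111100

register lanes = 256/32 = 8
whilelt: lane j active iff 27+j < 33 → j < 6 → 6 active
bits (lane 0 leftmost): 11111100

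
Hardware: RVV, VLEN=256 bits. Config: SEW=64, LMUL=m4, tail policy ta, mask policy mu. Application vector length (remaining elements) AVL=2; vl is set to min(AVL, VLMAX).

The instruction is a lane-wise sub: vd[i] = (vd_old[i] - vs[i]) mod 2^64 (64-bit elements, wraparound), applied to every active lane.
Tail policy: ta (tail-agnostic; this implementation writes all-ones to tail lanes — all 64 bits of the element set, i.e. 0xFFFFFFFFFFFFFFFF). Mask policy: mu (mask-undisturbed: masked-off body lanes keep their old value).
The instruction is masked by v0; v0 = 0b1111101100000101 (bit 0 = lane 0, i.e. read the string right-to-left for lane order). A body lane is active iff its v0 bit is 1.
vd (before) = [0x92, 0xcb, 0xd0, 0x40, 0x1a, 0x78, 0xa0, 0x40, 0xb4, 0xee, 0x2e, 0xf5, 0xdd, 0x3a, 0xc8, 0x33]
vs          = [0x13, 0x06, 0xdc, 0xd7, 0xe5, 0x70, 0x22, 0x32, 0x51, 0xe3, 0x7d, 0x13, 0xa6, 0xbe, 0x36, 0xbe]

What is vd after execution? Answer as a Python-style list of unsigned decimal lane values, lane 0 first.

VLMAX = (256 × 4) / 64 = 16 lanes
AVL=2 ≤ VLMAX=16, so vl = 2
lane  0: sub(0x92,0x13) ⇒ 0x7f
lane  1: mask-off/keep ⇒ 0xcb
lane  2: tail/ones ⇒ 0xffffffffffffffff
lane  3: tail/ones ⇒ 0xffffffffffffffff
lane  4: tail/ones ⇒ 0xffffffffffffffff
lane  5: tail/ones ⇒ 0xffffffffffffffff
lane  6: tail/ones ⇒ 0xffffffffffffffff
lane  7: tail/ones ⇒ 0xffffffffffffffff
lane  8: tail/ones ⇒ 0xffffffffffffffff
lane  9: tail/ones ⇒ 0xffffffffffffffff
lane 10: tail/ones ⇒ 0xffffffffffffffff
lane 11: tail/ones ⇒ 0xffffffffffffffff
lane 12: tail/ones ⇒ 0xffffffffffffffff
lane 13: tail/ones ⇒ 0xffffffffffffffff
lane 14: tail/ones ⇒ 0xffffffffffffffff
lane 15: tail/ones ⇒ 0xffffffffffffffff

vd = [127, 203, 18446744073709551615, 18446744073709551615, 18446744073709551615, 18446744073709551615, 18446744073709551615, 18446744073709551615, 18446744073709551615, 18446744073709551615, 18446744073709551615, 18446744073709551615, 18446744073709551615, 18446744073709551615, 18446744073709551615, 18446744073709551615]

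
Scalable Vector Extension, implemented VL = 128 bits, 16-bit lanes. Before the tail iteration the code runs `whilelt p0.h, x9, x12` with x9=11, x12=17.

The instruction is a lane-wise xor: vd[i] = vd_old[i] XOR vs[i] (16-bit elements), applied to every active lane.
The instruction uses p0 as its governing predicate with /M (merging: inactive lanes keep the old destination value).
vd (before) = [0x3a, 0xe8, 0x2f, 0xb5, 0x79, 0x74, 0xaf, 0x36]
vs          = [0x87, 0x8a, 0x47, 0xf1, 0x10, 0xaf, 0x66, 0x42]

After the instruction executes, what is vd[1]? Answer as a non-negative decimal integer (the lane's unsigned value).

lane count: 128 div 16 = 8
whilelt: lane j active iff 11+j < 17 → j < 6 → 6 active
  i=0: xor(0x3a,0x87) → 189
  i=1: xor(0xe8,0x8a) → 98
  i=2: xor(0x2f,0x47) → 104
  i=3: xor(0xb5,0xf1) → 68
  i=4: xor(0x79,0x10) → 105
  i=5: xor(0x74,0xaf) → 219
  i=6: tail/keep → 175
  i=7: tail/keep → 54

vd[1] = 98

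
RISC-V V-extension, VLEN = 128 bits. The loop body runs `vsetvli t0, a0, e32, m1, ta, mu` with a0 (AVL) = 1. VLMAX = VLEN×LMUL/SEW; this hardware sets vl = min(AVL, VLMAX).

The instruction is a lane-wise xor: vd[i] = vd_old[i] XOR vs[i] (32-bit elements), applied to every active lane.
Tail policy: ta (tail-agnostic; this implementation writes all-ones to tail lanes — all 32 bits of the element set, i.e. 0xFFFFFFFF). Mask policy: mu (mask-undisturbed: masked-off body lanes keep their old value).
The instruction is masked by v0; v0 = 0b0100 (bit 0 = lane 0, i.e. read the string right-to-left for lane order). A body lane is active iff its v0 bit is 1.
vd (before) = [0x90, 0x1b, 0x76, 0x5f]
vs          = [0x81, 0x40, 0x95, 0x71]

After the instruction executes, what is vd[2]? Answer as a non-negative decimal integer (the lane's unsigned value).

VLMAX = (128 × 1) / 32 = 4 lanes
AVL=1 ≤ VLMAX=4, so vl = 1
lane  0: mask-off/keep ⇒ 0x90
lane  1: tail/ones ⇒ 0xffffffff
lane  2: tail/ones ⇒ 0xffffffff
lane  3: tail/ones ⇒ 0xffffffff

vd[2] = 4294967295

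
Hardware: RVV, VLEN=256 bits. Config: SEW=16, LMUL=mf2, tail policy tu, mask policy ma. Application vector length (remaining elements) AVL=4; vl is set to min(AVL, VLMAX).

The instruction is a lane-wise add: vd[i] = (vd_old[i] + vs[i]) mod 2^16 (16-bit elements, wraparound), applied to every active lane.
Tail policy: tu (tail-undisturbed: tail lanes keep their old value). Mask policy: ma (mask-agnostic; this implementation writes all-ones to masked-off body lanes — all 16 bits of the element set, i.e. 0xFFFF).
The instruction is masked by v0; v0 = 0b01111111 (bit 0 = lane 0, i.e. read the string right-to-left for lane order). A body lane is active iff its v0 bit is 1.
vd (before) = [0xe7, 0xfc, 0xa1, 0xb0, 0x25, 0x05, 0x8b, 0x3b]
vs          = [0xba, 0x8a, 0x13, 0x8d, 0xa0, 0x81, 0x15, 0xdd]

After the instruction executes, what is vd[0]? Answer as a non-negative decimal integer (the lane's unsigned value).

VLMAX = (256 × 1/2) / 16 = 8 lanes
AVL=4 ≤ VLMAX=8, so vl = 4
  i=0: add(0xe7,0xba) → 417
  i=1: add(0xfc,0x8a) → 390
  i=2: add(0xa1,0x13) → 180
  i=3: add(0xb0,0x8d) → 317
  i=4: tail/keep → 37
  i=5: tail/keep → 5
  i=6: tail/keep → 139
  i=7: tail/keep → 59

vd[0] = 417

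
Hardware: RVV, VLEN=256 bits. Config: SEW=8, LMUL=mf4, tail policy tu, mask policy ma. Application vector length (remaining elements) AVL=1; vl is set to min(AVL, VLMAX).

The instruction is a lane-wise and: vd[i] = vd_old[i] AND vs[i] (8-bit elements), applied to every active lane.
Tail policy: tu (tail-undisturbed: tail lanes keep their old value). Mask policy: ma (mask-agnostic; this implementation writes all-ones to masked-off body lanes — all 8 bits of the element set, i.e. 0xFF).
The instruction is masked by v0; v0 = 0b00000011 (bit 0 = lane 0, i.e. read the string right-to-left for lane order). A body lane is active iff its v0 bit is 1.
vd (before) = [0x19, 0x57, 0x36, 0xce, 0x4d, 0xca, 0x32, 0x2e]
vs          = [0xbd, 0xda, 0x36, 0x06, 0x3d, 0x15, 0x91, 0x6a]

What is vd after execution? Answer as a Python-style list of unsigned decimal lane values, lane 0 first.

VLMAX = (256 × 1/4) / 8 = 8 lanes
vl ← min(1, 8) = 1
lane  0: and(0x19,0xbd) ⇒ 0x19
lane  1: tail/keep ⇒ 0x57
lane  2: tail/keep ⇒ 0x36
lane  3: tail/keep ⇒ 0xce
lane  4: tail/keep ⇒ 0x4d
lane  5: tail/keep ⇒ 0xca
lane  6: tail/keep ⇒ 0x32
lane  7: tail/keep ⇒ 0x2e

vd = [25, 87, 54, 206, 77, 202, 50, 46]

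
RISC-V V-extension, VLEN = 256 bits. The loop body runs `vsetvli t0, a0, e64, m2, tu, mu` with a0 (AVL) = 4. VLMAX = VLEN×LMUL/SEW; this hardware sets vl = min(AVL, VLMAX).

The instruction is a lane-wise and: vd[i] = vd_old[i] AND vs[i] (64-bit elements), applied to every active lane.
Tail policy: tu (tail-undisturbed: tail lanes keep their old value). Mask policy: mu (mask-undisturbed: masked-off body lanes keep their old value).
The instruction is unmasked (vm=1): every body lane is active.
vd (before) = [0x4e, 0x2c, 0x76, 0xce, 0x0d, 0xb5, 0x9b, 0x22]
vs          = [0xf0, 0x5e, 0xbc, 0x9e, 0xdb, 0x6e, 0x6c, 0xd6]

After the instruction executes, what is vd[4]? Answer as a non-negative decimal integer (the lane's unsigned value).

VLMAX = (256 × 2) / 64 = 8 lanes
vl ← min(4, 8) = 4
  i=0: and(0x4e,0xf0) → 64
  i=1: and(0x2c,0x5e) → 12
  i=2: and(0x76,0xbc) → 52
  i=3: and(0xce,0x9e) → 142
  i=4: tail/keep → 13
  i=5: tail/keep → 181
  i=6: tail/keep → 155
  i=7: tail/keep → 34

vd[4] = 13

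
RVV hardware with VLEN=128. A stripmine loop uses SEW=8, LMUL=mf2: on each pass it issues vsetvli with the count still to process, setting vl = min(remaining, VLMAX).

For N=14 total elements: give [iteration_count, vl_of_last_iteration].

VLMAX = (128 × 1/2) / 8 = 8 lanes
14 elements at 8/iter → 2 passes, remainder 6 on the last

[iterations, last_vl] = [2, 6]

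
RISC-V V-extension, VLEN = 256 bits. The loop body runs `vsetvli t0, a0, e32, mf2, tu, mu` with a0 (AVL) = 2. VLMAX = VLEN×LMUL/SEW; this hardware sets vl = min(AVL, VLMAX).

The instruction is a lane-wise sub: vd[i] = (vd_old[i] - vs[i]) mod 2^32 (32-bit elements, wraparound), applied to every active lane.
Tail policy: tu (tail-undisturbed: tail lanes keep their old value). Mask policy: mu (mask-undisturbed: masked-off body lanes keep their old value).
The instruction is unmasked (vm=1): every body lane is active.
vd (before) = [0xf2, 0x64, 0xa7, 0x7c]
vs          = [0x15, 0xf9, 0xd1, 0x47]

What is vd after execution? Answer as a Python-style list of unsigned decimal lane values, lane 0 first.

VLMAX = VLEN×LMUL/SEW = 256×1/2/32 = 4
vl ← min(2, 4) = 2
vd[0] sub(0xf2,0x15) -> 0xdd
vd[1] sub(0x64,0xf9) -> 0xffffff6b
vd[2] tail/keep -> 0xa7
vd[3] tail/keep -> 0x7c

vd = [221, 4294967147, 167, 124]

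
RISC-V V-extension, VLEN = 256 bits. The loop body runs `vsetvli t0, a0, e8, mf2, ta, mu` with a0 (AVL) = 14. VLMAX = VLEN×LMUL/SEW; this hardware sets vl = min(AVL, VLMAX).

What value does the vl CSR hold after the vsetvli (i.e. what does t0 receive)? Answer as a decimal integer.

vl = 14

VLMAX = VLEN×LMUL/SEW = 256×1/2/8 = 16
AVL=14 ≤ VLMAX=16, so vl = 14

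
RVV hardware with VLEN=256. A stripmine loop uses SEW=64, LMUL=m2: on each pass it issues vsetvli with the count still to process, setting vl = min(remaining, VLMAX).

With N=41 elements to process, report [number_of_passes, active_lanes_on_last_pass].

[iterations, last_vl] = [6, 1]

VLMAX = (256 × 2) / 64 = 8 lanes
41 elements at 8/iter → 6 passes, remainder 1 on the last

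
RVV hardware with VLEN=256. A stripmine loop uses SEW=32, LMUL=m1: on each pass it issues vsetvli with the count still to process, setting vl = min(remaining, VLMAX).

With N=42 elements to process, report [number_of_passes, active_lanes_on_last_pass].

lanes per group: 256·1/32 = 8
42 elements at 8/iter → 6 passes, remainder 2 on the last

[iterations, last_vl] = [6, 2]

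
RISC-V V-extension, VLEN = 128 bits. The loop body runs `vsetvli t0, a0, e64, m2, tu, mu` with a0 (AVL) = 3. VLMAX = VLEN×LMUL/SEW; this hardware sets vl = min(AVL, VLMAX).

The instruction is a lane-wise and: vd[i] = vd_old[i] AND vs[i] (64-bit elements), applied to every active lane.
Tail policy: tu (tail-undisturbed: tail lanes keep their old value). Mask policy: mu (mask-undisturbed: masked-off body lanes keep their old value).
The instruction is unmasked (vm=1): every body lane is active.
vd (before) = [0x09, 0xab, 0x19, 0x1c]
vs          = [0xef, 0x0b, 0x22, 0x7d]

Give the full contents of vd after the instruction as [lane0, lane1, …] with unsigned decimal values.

vd = [9, 11, 0, 28]

lanes per group: 128·2/64 = 4
vl = min(AVL, VLMAX) = min(3, 4) = 3
lane  0: and(0x09,0xef) ⇒ 0x09
lane  1: and(0xab,0x0b) ⇒ 0x0b
lane  2: and(0x19,0x22) ⇒ 0x00
lane  3: tail/keep ⇒ 0x1c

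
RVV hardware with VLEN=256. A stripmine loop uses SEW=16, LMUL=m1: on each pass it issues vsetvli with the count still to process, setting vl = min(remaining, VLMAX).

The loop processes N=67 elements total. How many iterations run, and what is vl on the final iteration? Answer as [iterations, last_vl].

[iterations, last_vl] = [5, 3]

VLMAX = (256 × 1) / 16 = 16 lanes
N=67: ⌈67/16⌉ = 5 iters; last vl = 67 − 4×16 = 3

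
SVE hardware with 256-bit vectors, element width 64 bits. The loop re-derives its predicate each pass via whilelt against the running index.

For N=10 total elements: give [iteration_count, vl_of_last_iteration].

register lanes = 256/64 = 4
iterations = ceil(10/4) = 3; final-pass vl = 2

[iterations, last_vl] = [3, 2]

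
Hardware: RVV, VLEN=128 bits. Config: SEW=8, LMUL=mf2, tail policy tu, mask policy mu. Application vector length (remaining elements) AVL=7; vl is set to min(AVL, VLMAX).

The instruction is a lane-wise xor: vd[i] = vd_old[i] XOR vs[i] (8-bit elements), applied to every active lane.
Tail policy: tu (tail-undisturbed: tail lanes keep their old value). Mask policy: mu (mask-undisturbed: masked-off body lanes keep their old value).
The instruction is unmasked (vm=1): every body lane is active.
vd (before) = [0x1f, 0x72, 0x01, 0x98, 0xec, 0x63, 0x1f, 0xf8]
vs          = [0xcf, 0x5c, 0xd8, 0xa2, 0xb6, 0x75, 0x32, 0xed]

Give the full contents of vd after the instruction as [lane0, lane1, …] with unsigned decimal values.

VLMAX = (128 × 1/2) / 8 = 8 lanes
vl ← min(7, 8) = 7
  i=0: xor(0x1f,0xcf) → 208
  i=1: xor(0x72,0x5c) → 46
  i=2: xor(0x01,0xd8) → 217
  i=3: xor(0x98,0xa2) → 58
  i=4: xor(0xec,0xb6) → 90
  i=5: xor(0x63,0x75) → 22
  i=6: xor(0x1f,0x32) → 45
  i=7: tail/keep → 248

vd = [208, 46, 217, 58, 90, 22, 45, 248]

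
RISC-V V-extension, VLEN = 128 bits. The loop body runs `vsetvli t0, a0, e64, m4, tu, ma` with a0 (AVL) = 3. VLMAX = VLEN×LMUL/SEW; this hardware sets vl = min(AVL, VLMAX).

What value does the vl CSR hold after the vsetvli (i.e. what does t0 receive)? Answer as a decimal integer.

vl = 3

VLMAX = (128 × 4) / 64 = 8 lanes
AVL=3 ≤ VLMAX=8, so vl = 3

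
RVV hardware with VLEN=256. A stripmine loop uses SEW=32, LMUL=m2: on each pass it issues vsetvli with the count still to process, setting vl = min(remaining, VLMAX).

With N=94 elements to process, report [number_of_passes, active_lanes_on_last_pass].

VLMAX = VLEN×LMUL/SEW = 256×2/32 = 16
N=94: ⌈94/16⌉ = 6 iters; last vl = 94 − 5×16 = 14

[iterations, last_vl] = [6, 14]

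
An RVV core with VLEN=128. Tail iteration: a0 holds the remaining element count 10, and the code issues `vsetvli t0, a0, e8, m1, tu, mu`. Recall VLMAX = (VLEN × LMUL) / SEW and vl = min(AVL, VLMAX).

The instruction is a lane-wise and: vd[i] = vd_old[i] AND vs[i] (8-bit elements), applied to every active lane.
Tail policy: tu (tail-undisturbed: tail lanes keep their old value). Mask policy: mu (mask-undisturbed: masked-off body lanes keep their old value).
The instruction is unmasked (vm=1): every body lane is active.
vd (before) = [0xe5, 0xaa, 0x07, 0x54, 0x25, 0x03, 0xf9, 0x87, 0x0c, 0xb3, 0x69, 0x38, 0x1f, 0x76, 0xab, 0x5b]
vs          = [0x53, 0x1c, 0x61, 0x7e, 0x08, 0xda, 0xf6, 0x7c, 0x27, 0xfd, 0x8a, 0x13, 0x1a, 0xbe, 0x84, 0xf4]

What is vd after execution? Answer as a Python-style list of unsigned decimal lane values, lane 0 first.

VLMAX = VLEN×LMUL/SEW = 128×1/8 = 16
AVL=10 ≤ VLMAX=16, so vl = 10
  i=0: and(0xe5,0x53) → 65
  i=1: and(0xaa,0x1c) → 8
  i=2: and(0x07,0x61) → 1
  i=3: and(0x54,0x7e) → 84
  i=4: and(0x25,0x08) → 0
  i=5: and(0x03,0xda) → 2
  i=6: and(0xf9,0xf6) → 240
  i=7: and(0x87,0x7c) → 4
  i=8: and(0x0c,0x27) → 4
  i=9: and(0xb3,0xfd) → 177
  i=10: tail/keep → 105
  i=11: tail/keep → 56
  i=12: tail/keep → 31
  i=13: tail/keep → 118
  i=14: tail/keep → 171
  i=15: tail/keep → 91

vd = [65, 8, 1, 84, 0, 2, 240, 4, 4, 177, 105, 56, 31, 118, 171, 91]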